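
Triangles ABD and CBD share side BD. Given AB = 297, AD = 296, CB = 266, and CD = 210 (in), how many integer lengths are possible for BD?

419

From triangle ABD: 1 < BD < 593.
From triangle CBD: 56 < BD < 476.
Intersection: 56 < BD < 476, so integers 57 through 475: 419 values.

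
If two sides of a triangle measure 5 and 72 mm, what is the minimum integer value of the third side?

The third side must be strictly greater than |5 − 72| = 67.
The smallest integer above 67 is 68.

68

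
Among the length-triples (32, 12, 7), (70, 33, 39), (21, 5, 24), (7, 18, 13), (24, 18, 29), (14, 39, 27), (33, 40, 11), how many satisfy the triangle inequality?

(7,12,32): 7+12 ≤ 32 → not valid
(33,39,70): 33+39 > 70 → valid
(5,21,24): 5+21 > 24 → valid
(7,13,18): 7+13 > 18 → valid
(18,24,29): 18+24 > 29 → valid
(14,27,39): 14+27 > 39 → valid
(11,33,40): 11+33 > 40 → valid
6 of the 7 triples form a triangle.

6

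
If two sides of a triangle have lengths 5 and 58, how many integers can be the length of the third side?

The third side lies in the open interval (53, 63).
Integers from 54 to 62 inclusive: 62 − 54 + 1 = 9.

9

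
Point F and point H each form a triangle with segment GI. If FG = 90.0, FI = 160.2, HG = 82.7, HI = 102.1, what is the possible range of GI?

From triangle FGI: |90.0 − 160.2| < GI < 90.0 + 160.2, i.e. 70.2 < GI < 250.2.
From triangle HGI: 19.4 < GI < 184.8.
Both must hold, so GI lies in the intersection.

70.2 < GI < 184.8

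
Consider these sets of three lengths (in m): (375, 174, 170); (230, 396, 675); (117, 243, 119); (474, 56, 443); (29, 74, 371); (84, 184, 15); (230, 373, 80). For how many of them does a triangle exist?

(170,174,375): 170+174 ≤ 375 → not valid
(230,396,675): 230+396 ≤ 675 → not valid
(117,119,243): 117+119 ≤ 243 → not valid
(56,443,474): 56+443 > 474 → valid
(29,74,371): 29+74 ≤ 371 → not valid
(15,84,184): 15+84 ≤ 184 → not valid
(80,230,373): 80+230 ≤ 373 → not valid
1 of the 7 triples forms a triangle.

1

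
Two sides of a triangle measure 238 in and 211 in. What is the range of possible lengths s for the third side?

27 < s < 449 (in)

By the triangle inequality, s must be less than 238 + 211 = 449 and greater than |238 − 211| = 27.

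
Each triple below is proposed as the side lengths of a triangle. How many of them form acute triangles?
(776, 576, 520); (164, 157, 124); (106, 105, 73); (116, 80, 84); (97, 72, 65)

2

(776,576,520): 520²+576² = 602176 = 776² → right
(164,157,124): 124²+157² = 40025 > 26896 = 164² → acute
(106,105,73): 73²+105² = 16354 > 11236 = 106² → acute
(116,80,84): 80²+84² = 13456 = 116² → right
(97,72,65): 65²+72² = 9409 = 97² → right
2 of the 5 are acute.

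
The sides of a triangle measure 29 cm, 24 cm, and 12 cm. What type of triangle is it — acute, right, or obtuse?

Compare the square of the longest side to the sum of squares of the other two: 12² + 24² = 720 < 841 = 29².

obtuse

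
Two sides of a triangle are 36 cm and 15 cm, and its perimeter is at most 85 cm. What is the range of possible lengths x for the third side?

21 < x ≤ 34

Triangle inequality alone gives 21 < x < 51.
The perimeter condition gives x ≤ 85 − 36 − 15 = 34.
Intersecting the two: 21 < x ≤ 34.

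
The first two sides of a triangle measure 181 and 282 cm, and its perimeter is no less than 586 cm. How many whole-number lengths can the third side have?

Triangle inequality: 101 < x < 463. Perimeter ≥ 586 gives x ≥ 586 − 181 − 282 = 123.
So 123 ≤ x < 463; integers 123 through 462: 340 values.

340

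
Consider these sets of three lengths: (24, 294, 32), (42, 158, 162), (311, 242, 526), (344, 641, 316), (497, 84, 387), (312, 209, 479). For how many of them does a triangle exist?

(24,32,294): 24+32 ≤ 294 → not valid
(42,158,162): 42+158 > 162 → valid
(242,311,526): 242+311 > 526 → valid
(316,344,641): 316+344 > 641 → valid
(84,387,497): 84+387 ≤ 497 → not valid
(209,312,479): 209+312 > 479 → valid
4 of the 6 triples form a triangle.

4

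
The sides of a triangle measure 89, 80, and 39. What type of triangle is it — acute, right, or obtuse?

Compare the square of the longest side to the sum of squares of the other two: 39² + 80² = 7921 = 89².

right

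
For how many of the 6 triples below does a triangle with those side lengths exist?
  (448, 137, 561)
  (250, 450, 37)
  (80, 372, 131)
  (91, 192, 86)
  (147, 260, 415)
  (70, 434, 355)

1

(137,448,561): 137+448 > 561 → valid
(37,250,450): 37+250 ≤ 450 → not valid
(80,131,372): 80+131 ≤ 372 → not valid
(86,91,192): 86+91 ≤ 192 → not valid
(147,260,415): 147+260 ≤ 415 → not valid
(70,355,434): 70+355 ≤ 434 → not valid
1 of the 6 triples forms a triangle.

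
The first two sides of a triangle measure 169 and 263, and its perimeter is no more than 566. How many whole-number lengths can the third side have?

Triangle inequality: 94 < x < 432. Perimeter ≤ 566 gives x ≤ 566 − 169 − 263 = 134.
So 94 < x ≤ 134; integers 95 through 134: 40 values.

40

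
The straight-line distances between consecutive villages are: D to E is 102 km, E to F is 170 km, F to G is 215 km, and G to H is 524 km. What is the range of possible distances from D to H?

The maximum is all hops collinear in one direction: 102 + 170 + 215 + 524 = 1011.
The longest hop is 524; the others sum to 487. Folding the others back against it leaves at least 524 − 487 = 37.

37 ≤ DH ≤ 1011 km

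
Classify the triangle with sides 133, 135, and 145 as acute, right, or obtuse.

acute

Compare the square of the longest side to the sum of squares of the other two: 133² + 135² = 35914 > 21025 = 145².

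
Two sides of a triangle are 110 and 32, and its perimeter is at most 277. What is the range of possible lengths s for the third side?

Triangle inequality alone gives 78 < s < 142.
The perimeter condition gives s ≤ 277 − 110 − 32 = 135.
Intersecting the two: 78 < s ≤ 135.

78 < s ≤ 135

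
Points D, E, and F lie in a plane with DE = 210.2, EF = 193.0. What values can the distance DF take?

17.2 ≤ DF ≤ 403.2

By the triangle inequality, |210.2 − 193.0| ≤ DF ≤ 210.2 + 193.0.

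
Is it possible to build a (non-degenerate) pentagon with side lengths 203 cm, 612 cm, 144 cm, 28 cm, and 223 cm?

No

For a pentagon, each side must be shorter than the sum of the others.
Here the longest side is 612, but the remaining 4 sides sum to only 598.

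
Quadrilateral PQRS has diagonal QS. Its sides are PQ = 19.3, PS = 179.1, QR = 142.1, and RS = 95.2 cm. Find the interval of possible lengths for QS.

159.8 < QS < 198.4

From triangle PQS: |19.3 − 179.1| < QS < 19.3 + 179.1, i.e. 159.8 < QS < 198.4.
From triangle RQS: 46.9 < QS < 237.3.
Both must hold, so QS lies in the intersection.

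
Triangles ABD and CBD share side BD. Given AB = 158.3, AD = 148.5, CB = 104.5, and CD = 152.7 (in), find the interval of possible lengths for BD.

48.2 < BD < 257.2

From triangle ABD: |158.3 − 148.5| < BD < 158.3 + 148.5, i.e. 9.8 < BD < 306.8.
From triangle CBD: 48.2 < BD < 257.2.
Both must hold, so BD lies in the intersection.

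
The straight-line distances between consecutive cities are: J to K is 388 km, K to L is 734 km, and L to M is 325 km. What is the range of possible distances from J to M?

The maximum is all hops collinear in one direction: 388 + 734 + 325 = 1447.
The longest hop is 734; the others sum to 713. Folding the others back against it leaves at least 734 − 713 = 21.

21 ≤ JM ≤ 1447 km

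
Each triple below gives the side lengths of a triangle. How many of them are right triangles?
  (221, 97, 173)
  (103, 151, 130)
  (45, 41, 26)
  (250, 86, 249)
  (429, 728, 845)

(221,97,173): 97²+173² = 39338 < 48841 = 221² → obtuse
(103,151,130): 103²+130² = 27509 > 22801 = 151² → acute
(45,41,26): 26²+41² = 2357 > 2025 = 45² → acute
(250,86,249): 86²+249² = 69397 > 62500 = 250² → acute
(429,728,845): 429²+728² = 714025 = 845² → right
1 of the 5 is right.

1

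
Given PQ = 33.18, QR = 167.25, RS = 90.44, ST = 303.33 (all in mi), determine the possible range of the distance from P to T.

12.46 ≤ PT ≤ 594.20 mi

The maximum is all hops collinear in one direction: 33.18 + 167.25 + 90.44 + 303.33 = 594.20.
The longest hop is 303.33; the others sum to 290.87. Folding the others back against it leaves at least 303.33 − 290.87 = 12.46.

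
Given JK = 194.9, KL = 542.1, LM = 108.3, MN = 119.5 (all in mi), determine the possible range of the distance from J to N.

The maximum is all hops collinear in one direction: 194.9 + 542.1 + 108.3 + 119.5 = 964.8.
The longest hop is 542.1; the others sum to 422.7. Folding the others back against it leaves at least 542.1 − 422.7 = 119.4.

119.4 ≤ JN ≤ 964.8 mi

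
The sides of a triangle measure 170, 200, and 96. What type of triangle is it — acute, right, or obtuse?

obtuse

Compare the square of the longest side to the sum of squares of the other two: 96² + 170² = 38116 < 40000 = 200².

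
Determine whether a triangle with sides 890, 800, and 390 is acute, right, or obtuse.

Compare the square of the longest side to the sum of squares of the other two: 390² + 800² = 792100 = 890².

right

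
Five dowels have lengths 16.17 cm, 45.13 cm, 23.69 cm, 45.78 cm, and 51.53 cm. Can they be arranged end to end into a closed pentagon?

A pentagon exists iff every side is shorter than the sum of the others — equivalently, the longest side is less than the sum of the rest.
Longest side 51.53 < 130.77 (sum of the remaining 4), so yes.

Yes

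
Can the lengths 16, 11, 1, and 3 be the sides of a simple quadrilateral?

No

For a quadrilateral, each side must be shorter than the sum of the others.
Here the longest side is 16, but the remaining 3 sides sum to only 15.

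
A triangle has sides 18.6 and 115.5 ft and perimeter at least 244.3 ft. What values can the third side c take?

110.2 ≤ c < 134.1 ft

Triangle inequality alone gives 96.9 < c < 134.1.
The perimeter condition gives c ≥ 244.3 − 18.6 − 115.5 = 110.2.
Intersecting the two: 110.2 ≤ c < 134.1.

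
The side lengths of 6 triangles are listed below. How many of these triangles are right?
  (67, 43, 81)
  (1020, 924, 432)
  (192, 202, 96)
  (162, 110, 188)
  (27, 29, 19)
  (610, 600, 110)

(67,43,81): 43²+67² = 6338 < 6561 = 81² → obtuse
(1020,924,432): 432²+924² = 1040400 = 1020² → right
(192,202,96): 96²+192² = 46080 > 40804 = 202² → acute
(162,110,188): 110²+162² = 38344 > 35344 = 188² → acute
(27,29,19): 19²+27² = 1090 > 841 = 29² → acute
(610,600,110): 110²+600² = 372100 = 610² → right
2 of the 6 are right.

2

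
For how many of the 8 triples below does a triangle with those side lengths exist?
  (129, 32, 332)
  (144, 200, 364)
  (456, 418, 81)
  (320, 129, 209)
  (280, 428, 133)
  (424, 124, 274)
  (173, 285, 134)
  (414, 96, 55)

3

(32,129,332): 32+129 ≤ 332 → not valid
(144,200,364): 144+200 ≤ 364 → not valid
(81,418,456): 81+418 > 456 → valid
(129,209,320): 129+209 > 320 → valid
(133,280,428): 133+280 ≤ 428 → not valid
(124,274,424): 124+274 ≤ 424 → not valid
(134,173,285): 134+173 > 285 → valid
(55,96,414): 55+96 ≤ 414 → not valid
3 of the 8 triples form a triangle.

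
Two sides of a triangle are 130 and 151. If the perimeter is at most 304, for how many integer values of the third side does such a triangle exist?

2

Triangle inequality: 21 < x < 281. Perimeter ≤ 304 gives x ≤ 304 − 130 − 151 = 23.
So 21 < x ≤ 23; integers 22 through 23: 2 values.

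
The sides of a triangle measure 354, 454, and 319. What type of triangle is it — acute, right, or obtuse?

acute

Compare the square of the longest side to the sum of squares of the other two: 319² + 354² = 227077 > 206116 = 454².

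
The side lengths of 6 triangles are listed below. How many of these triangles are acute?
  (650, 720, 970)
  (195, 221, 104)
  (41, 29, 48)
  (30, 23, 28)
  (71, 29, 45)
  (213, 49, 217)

(650,720,970): 650²+720² = 940900 = 970² → right
(195,221,104): 104²+195² = 48841 = 221² → right
(41,29,48): 29²+41² = 2522 > 2304 = 48² → acute
(30,23,28): 23²+28² = 1313 > 900 = 30² → acute
(71,29,45): 29²+45² = 2866 < 5041 = 71² → obtuse
(213,49,217): 49²+213² = 47770 > 47089 = 217² → acute
3 of the 6 are acute.

3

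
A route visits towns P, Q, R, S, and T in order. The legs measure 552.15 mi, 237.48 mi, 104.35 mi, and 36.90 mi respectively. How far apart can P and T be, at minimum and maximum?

The maximum is all hops collinear in one direction: 552.15 + 237.48 + 104.35 + 36.90 = 930.88.
The longest hop is 552.15; the others sum to 378.73. Folding the others back against it leaves at least 552.15 − 378.73 = 173.42.

173.42 ≤ PT ≤ 930.88 mi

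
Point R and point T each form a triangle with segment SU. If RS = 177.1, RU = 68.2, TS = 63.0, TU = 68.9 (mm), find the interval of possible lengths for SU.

From triangle RSU: |177.1 − 68.2| < SU < 177.1 + 68.2, i.e. 108.9 < SU < 245.3.
From triangle TSU: 5.9 < SU < 131.9.
Both must hold, so SU lies in the intersection.

108.9 < SU < 131.9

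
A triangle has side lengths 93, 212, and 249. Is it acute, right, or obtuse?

obtuse

Compare the square of the longest side to the sum of squares of the other two: 93² + 212² = 53593 < 62001 = 249².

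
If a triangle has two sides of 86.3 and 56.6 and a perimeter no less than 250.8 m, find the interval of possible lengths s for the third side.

Triangle inequality alone gives 29.7 < s < 142.9.
The perimeter condition gives s ≥ 250.8 − 86.3 − 56.6 = 107.9.
Intersecting the two: 107.9 ≤ s < 142.9.

107.9 ≤ s < 142.9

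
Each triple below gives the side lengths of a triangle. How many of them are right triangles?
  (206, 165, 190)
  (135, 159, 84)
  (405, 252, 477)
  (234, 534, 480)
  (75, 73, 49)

3

(206,165,190): 165²+190² = 63325 > 42436 = 206² → acute
(135,159,84): 84²+135² = 25281 = 159² → right
(405,252,477): 252²+405² = 227529 = 477² → right
(234,534,480): 234²+480² = 285156 = 534² → right
(75,73,49): 49²+73² = 7730 > 5625 = 75² → acute
3 of the 5 are right.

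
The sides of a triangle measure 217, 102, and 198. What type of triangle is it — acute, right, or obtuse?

acute

Compare the square of the longest side to the sum of squares of the other two: 102² + 198² = 49608 > 47089 = 217².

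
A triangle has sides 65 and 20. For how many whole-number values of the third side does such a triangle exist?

The third side lies in the open interval (45, 85).
Integers from 46 to 84 inclusive: 84 − 46 + 1 = 39.

39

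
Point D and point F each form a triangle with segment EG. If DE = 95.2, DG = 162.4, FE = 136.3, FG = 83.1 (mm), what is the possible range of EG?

67.2 < EG < 219.4

From triangle DEG: |95.2 − 162.4| < EG < 95.2 + 162.4, i.e. 67.2 < EG < 257.6.
From triangle FEG: 53.2 < EG < 219.4.
Both must hold, so EG lies in the intersection.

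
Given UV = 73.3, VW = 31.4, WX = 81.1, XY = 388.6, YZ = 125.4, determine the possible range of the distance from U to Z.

The maximum is all hops collinear in one direction: 73.3 + 31.4 + 81.1 + 388.6 + 125.4 = 699.8.
The longest hop is 388.6; the others sum to 311.2. Folding the others back against it leaves at least 388.6 − 311.2 = 77.4.

77.4 ≤ UZ ≤ 699.8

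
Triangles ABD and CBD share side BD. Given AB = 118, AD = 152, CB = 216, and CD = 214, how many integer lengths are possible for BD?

From triangle ABD: 34 < BD < 270.
From triangle CBD: 2 < BD < 430.
Intersection: 34 < BD < 270, so integers 35 through 269: 235 values.

235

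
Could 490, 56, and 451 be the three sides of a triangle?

Yes

The longest side is 490, and the other two sum to 507.
Since 507 > 490, the triangle inequality holds.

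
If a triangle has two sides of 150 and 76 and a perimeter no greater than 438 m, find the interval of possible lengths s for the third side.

74 < s ≤ 212

Triangle inequality alone gives 74 < s < 226.
The perimeter condition gives s ≤ 438 − 150 − 76 = 212.
Intersecting the two: 74 < s ≤ 212.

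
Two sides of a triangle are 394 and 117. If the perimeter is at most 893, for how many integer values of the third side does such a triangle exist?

Triangle inequality: 277 < x < 511. Perimeter ≤ 893 gives x ≤ 893 − 394 − 117 = 382.
So 277 < x ≤ 382; integers 278 through 382: 105 values.

105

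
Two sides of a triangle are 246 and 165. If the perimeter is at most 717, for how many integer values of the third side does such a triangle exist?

225

Triangle inequality: 81 < x < 411. Perimeter ≤ 717 gives x ≤ 717 − 246 − 165 = 306.
So 81 < x ≤ 306; integers 82 through 306: 225 values.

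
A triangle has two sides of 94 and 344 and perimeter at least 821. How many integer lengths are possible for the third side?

Triangle inequality: 250 < x < 438. Perimeter ≥ 821 gives x ≥ 821 − 94 − 344 = 383.
So 383 ≤ x < 438; integers 383 through 437: 55 values.

55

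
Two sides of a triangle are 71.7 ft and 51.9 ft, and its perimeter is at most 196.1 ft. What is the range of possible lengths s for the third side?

Triangle inequality alone gives 19.8 < s < 123.6.
The perimeter condition gives s ≤ 196.1 − 71.7 − 51.9 = 72.5.
Intersecting the two: 19.8 < s ≤ 72.5.

19.8 < s ≤ 72.5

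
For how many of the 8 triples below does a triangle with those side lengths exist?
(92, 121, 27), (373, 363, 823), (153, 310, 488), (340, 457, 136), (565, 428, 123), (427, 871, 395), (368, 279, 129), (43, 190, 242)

2

(27,92,121): 27+92 ≤ 121 → not valid
(363,373,823): 363+373 ≤ 823 → not valid
(153,310,488): 153+310 ≤ 488 → not valid
(136,340,457): 136+340 > 457 → valid
(123,428,565): 123+428 ≤ 565 → not valid
(395,427,871): 395+427 ≤ 871 → not valid
(129,279,368): 129+279 > 368 → valid
(43,190,242): 43+190 ≤ 242 → not valid
2 of the 8 triples form a triangle.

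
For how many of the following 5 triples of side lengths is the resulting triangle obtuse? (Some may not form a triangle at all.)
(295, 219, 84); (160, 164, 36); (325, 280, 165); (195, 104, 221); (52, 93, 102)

1

(295,219,84): 84²+219² = 55017 < 87025 = 295² → obtuse
(160,164,36): 36²+160² = 26896 = 164² → right
(325,280,165): 165²+280² = 105625 = 325² → right
(195,104,221): 104²+195² = 48841 = 221² → right
(52,93,102): 52²+93² = 11353 > 10404 = 102² → acute
1 of the 5 is obtuse.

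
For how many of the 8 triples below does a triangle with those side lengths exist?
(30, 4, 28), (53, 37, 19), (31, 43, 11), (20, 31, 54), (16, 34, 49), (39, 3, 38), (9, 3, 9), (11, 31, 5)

(4,28,30): 4+28 > 30 → valid
(19,37,53): 19+37 > 53 → valid
(11,31,43): 11+31 ≤ 43 → not valid
(20,31,54): 20+31 ≤ 54 → not valid
(16,34,49): 16+34 > 49 → valid
(3,38,39): 3+38 > 39 → valid
(3,9,9): 3+9 > 9 → valid
(5,11,31): 5+11 ≤ 31 → not valid
5 of the 8 triples form a triangle.

5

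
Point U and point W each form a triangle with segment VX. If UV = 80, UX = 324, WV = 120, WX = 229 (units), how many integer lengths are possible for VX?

From triangle UVX: 244 < VX < 404.
From triangle WVX: 109 < VX < 349.
Intersection: 244 < VX < 349, so integers 245 through 348: 104 values.

104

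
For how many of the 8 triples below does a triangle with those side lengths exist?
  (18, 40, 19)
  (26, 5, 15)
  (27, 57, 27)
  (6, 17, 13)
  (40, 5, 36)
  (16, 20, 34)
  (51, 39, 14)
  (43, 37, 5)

(18,19,40): 18+19 ≤ 40 → not valid
(5,15,26): 5+15 ≤ 26 → not valid
(27,27,57): 27+27 ≤ 57 → not valid
(6,13,17): 6+13 > 17 → valid
(5,36,40): 5+36 > 40 → valid
(16,20,34): 16+20 > 34 → valid
(14,39,51): 14+39 > 51 → valid
(5,37,43): 5+37 ≤ 43 → not valid
4 of the 8 triples form a triangle.

4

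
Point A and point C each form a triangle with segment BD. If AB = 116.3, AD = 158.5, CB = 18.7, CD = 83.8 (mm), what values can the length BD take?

From triangle ABD: |116.3 − 158.5| < BD < 116.3 + 158.5, i.e. 42.2 < BD < 274.8.
From triangle CBD: 65.1 < BD < 102.5.
Both must hold, so BD lies in the intersection.

65.1 < BD < 102.5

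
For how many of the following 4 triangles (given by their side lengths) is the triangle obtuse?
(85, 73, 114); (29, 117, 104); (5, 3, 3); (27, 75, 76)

3

(85,73,114): 73²+85² = 12554 < 12996 = 114² → obtuse
(29,117,104): 29²+104² = 11657 < 13689 = 117² → obtuse
(5,3,3): 3²+3² = 18 < 25 = 5² → obtuse
(27,75,76): 27²+75² = 6354 > 5776 = 76² → acute
3 of the 4 are obtuse.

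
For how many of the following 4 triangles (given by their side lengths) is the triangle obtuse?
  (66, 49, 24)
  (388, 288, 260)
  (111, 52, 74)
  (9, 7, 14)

3

(66,49,24): 24²+49² = 2977 < 4356 = 66² → obtuse
(388,288,260): 260²+288² = 150544 = 388² → right
(111,52,74): 52²+74² = 8180 < 12321 = 111² → obtuse
(9,7,14): 7²+9² = 130 < 196 = 14² → obtuse
3 of the 4 are obtuse.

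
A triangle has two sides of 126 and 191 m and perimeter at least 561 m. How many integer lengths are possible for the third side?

Triangle inequality: 65 < x < 317. Perimeter ≥ 561 gives x ≥ 561 − 126 − 191 = 244.
So 244 ≤ x < 317; integers 244 through 316: 73 values.

73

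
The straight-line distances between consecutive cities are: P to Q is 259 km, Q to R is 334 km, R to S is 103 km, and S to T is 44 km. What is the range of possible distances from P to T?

The maximum is all hops collinear in one direction: 259 + 334 + 103 + 44 = 740.
The longest hop is 334; the others sum to 406. Since 334 ≤ 406, the path can fold back on itself completely, so the minimum distance is 0.

0 ≤ PT ≤ 740 km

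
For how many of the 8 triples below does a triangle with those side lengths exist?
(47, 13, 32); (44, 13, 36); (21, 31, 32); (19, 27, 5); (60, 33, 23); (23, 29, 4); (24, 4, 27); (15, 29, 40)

4

(13,32,47): 13+32 ≤ 47 → not valid
(13,36,44): 13+36 > 44 → valid
(21,31,32): 21+31 > 32 → valid
(5,19,27): 5+19 ≤ 27 → not valid
(23,33,60): 23+33 ≤ 60 → not valid
(4,23,29): 4+23 ≤ 29 → not valid
(4,24,27): 4+24 > 27 → valid
(15,29,40): 15+29 > 40 → valid
4 of the 8 triples form a triangle.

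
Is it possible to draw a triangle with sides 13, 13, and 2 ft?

Yes

The longest side is 13, and the other two sum to 15.
Since 15 > 13, the triangle inequality holds.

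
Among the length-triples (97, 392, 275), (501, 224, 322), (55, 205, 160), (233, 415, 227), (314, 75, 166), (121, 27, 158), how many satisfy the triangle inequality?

3

(97,275,392): 97+275 ≤ 392 → not valid
(224,322,501): 224+322 > 501 → valid
(55,160,205): 55+160 > 205 → valid
(227,233,415): 227+233 > 415 → valid
(75,166,314): 75+166 ≤ 314 → not valid
(27,121,158): 27+121 ≤ 158 → not valid
3 of the 6 triples form a triangle.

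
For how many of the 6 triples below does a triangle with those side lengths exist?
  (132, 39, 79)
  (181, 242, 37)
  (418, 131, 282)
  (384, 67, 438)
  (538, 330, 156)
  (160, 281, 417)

(39,79,132): 39+79 ≤ 132 → not valid
(37,181,242): 37+181 ≤ 242 → not valid
(131,282,418): 131+282 ≤ 418 → not valid
(67,384,438): 67+384 > 438 → valid
(156,330,538): 156+330 ≤ 538 → not valid
(160,281,417): 160+281 > 417 → valid
2 of the 6 triples form a triangle.

2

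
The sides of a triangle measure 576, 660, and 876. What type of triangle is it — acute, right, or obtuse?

right

Compare the square of the longest side to the sum of squares of the other two: 576² + 660² = 767376 = 876².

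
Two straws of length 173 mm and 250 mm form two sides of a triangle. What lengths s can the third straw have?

77 < s < 423

By the triangle inequality, s must be less than 173 + 250 = 423 and greater than |173 − 250| = 77.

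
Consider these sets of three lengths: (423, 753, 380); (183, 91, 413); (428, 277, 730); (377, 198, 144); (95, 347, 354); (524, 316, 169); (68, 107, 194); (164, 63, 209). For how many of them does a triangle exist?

(380,423,753): 380+423 > 753 → valid
(91,183,413): 91+183 ≤ 413 → not valid
(277,428,730): 277+428 ≤ 730 → not valid
(144,198,377): 144+198 ≤ 377 → not valid
(95,347,354): 95+347 > 354 → valid
(169,316,524): 169+316 ≤ 524 → not valid
(68,107,194): 68+107 ≤ 194 → not valid
(63,164,209): 63+164 > 209 → valid
3 of the 8 triples form a triangle.

3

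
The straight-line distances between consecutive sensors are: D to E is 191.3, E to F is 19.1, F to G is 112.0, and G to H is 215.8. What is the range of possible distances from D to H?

0 ≤ DH ≤ 538.2

The maximum is all hops collinear in one direction: 191.3 + 19.1 + 112.0 + 215.8 = 538.2.
The longest hop is 215.8; the others sum to 322.4. Since 215.8 ≤ 322.4, the path can fold back on itself completely, so the minimum distance is 0.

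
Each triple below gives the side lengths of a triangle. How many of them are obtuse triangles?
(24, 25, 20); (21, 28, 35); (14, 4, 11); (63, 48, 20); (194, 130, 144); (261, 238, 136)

(24,25,20): 20²+24² = 976 > 625 = 25² → acute
(21,28,35): 21²+28² = 1225 = 35² → right
(14,4,11): 4²+11² = 137 < 196 = 14² → obtuse
(63,48,20): 20²+48² = 2704 < 3969 = 63² → obtuse
(194,130,144): 130²+144² = 37636 = 194² → right
(261,238,136): 136²+238² = 75140 > 68121 = 261² → acute
2 of the 6 are obtuse.

2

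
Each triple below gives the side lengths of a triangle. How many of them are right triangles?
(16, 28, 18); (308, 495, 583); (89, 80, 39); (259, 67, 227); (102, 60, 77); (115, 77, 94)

2

(16,28,18): 16²+18² = 580 < 784 = 28² → obtuse
(308,495,583): 308²+495² = 339889 = 583² → right
(89,80,39): 39²+80² = 7921 = 89² → right
(259,67,227): 67²+227² = 56018 < 67081 = 259² → obtuse
(102,60,77): 60²+77² = 9529 < 10404 = 102² → obtuse
(115,77,94): 77²+94² = 14765 > 13225 = 115² → acute
2 of the 6 are right.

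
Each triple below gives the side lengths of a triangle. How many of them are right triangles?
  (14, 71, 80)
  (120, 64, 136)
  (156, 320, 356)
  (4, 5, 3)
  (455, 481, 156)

4

(14,71,80): 14²+71² = 5237 < 6400 = 80² → obtuse
(120,64,136): 64²+120² = 18496 = 136² → right
(156,320,356): 156²+320² = 126736 = 356² → right
(4,5,3): 3²+4² = 25 = 5² → right
(455,481,156): 156²+455² = 231361 = 481² → right
4 of the 5 are right.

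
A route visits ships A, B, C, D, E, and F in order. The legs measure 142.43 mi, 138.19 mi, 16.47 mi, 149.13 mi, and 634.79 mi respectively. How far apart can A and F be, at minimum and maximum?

188.57 ≤ AF ≤ 1081.01 mi

The maximum is all hops collinear in one direction: 142.43 + 138.19 + 16.47 + 149.13 + 634.79 = 1081.01.
The longest hop is 634.79; the others sum to 446.22. Folding the others back against it leaves at least 634.79 − 446.22 = 188.57.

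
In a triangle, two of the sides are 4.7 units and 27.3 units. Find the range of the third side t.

22.6 < t < 32.0

By the triangle inequality, t must be less than 4.7 + 27.3 = 32.0 and greater than |4.7 − 27.3| = 22.6.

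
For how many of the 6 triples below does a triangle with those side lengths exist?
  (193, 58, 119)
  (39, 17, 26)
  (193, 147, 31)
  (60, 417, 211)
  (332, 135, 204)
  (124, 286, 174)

3

(58,119,193): 58+119 ≤ 193 → not valid
(17,26,39): 17+26 > 39 → valid
(31,147,193): 31+147 ≤ 193 → not valid
(60,211,417): 60+211 ≤ 417 → not valid
(135,204,332): 135+204 > 332 → valid
(124,174,286): 124+174 > 286 → valid
3 of the 6 triples form a triangle.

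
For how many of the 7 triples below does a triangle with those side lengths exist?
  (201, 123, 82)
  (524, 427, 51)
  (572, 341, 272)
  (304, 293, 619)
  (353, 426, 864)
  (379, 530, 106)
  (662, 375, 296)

3

(82,123,201): 82+123 > 201 → valid
(51,427,524): 51+427 ≤ 524 → not valid
(272,341,572): 272+341 > 572 → valid
(293,304,619): 293+304 ≤ 619 → not valid
(353,426,864): 353+426 ≤ 864 → not valid
(106,379,530): 106+379 ≤ 530 → not valid
(296,375,662): 296+375 > 662 → valid
3 of the 7 triples form a triangle.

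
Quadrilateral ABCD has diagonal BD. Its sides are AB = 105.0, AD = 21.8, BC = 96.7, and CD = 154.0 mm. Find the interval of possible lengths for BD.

From triangle ABD: |105.0 − 21.8| < BD < 105.0 + 21.8, i.e. 83.2 < BD < 126.8.
From triangle CBD: 57.3 < BD < 250.7.
Both must hold, so BD lies in the intersection.

83.2 < BD < 126.8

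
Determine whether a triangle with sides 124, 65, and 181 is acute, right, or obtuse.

obtuse

Compare the square of the longest side to the sum of squares of the other two: 65² + 124² = 19601 < 32761 = 181².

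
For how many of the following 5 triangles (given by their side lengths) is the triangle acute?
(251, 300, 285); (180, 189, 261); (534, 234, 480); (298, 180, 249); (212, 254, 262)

3

(251,300,285): 251²+285² = 144226 > 90000 = 300² → acute
(180,189,261): 180²+189² = 68121 = 261² → right
(534,234,480): 234²+480² = 285156 = 534² → right
(298,180,249): 180²+249² = 94401 > 88804 = 298² → acute
(212,254,262): 212²+254² = 109460 > 68644 = 262² → acute
3 of the 5 are acute.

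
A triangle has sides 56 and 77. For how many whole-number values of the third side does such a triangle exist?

The third side lies in the open interval (21, 133).
Integers from 22 to 132 inclusive: 132 − 22 + 1 = 111.

111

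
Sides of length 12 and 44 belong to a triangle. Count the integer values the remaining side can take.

23

The third side lies in the open interval (32, 56).
Integers from 33 to 55 inclusive: 55 − 33 + 1 = 23.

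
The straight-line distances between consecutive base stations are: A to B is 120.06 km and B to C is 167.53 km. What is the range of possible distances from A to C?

By the triangle inequality, |120.06 − 167.53| ≤ AC ≤ 120.06 + 167.53.

47.47 ≤ AC ≤ 287.59 km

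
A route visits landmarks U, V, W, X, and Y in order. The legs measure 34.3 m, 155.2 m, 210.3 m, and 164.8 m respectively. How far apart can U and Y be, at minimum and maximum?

0 ≤ UY ≤ 564.6 m

The maximum is all hops collinear in one direction: 34.3 + 155.2 + 210.3 + 164.8 = 564.6.
The longest hop is 210.3; the others sum to 354.3. Since 210.3 ≤ 354.3, the path can fold back on itself completely, so the minimum distance is 0.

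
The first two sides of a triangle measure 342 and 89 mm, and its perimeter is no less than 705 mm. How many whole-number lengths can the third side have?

157

Triangle inequality: 253 < x < 431. Perimeter ≥ 705 gives x ≥ 705 − 342 − 89 = 274.
So 274 ≤ x < 431; integers 274 through 430: 157 values.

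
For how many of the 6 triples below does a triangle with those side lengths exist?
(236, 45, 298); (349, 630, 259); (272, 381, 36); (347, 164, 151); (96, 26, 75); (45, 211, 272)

1

(45,236,298): 45+236 ≤ 298 → not valid
(259,349,630): 259+349 ≤ 630 → not valid
(36,272,381): 36+272 ≤ 381 → not valid
(151,164,347): 151+164 ≤ 347 → not valid
(26,75,96): 26+75 > 96 → valid
(45,211,272): 45+211 ≤ 272 → not valid
1 of the 6 triples forms a triangle.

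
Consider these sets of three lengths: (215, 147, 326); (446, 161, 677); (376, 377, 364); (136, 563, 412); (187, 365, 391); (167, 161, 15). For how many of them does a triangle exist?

4

(147,215,326): 147+215 > 326 → valid
(161,446,677): 161+446 ≤ 677 → not valid
(364,376,377): 364+376 > 377 → valid
(136,412,563): 136+412 ≤ 563 → not valid
(187,365,391): 187+365 > 391 → valid
(15,161,167): 15+161 > 167 → valid
4 of the 6 triples form a triangle.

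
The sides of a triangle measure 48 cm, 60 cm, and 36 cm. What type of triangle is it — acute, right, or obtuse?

right

Compare the square of the longest side to the sum of squares of the other two: 36² + 48² = 3600 = 60².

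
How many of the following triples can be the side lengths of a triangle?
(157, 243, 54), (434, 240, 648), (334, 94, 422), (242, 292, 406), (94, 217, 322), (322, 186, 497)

4

(54,157,243): 54+157 ≤ 243 → not valid
(240,434,648): 240+434 > 648 → valid
(94,334,422): 94+334 > 422 → valid
(242,292,406): 242+292 > 406 → valid
(94,217,322): 94+217 ≤ 322 → not valid
(186,322,497): 186+322 > 497 → valid
4 of the 6 triples form a triangle.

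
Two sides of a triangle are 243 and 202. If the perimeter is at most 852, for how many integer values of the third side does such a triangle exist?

Triangle inequality: 41 < x < 445. Perimeter ≤ 852 gives x ≤ 852 − 243 − 202 = 407.
So 41 < x ≤ 407; integers 42 through 407: 366 values.

366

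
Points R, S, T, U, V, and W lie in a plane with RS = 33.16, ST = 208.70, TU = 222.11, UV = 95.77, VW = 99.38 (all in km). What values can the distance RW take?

The maximum is all hops collinear in one direction: 33.16 + 208.70 + 222.11 + 95.77 + 99.38 = 659.12.
The longest hop is 222.11; the others sum to 437.01. Since 222.11 ≤ 437.01, the path can fold back on itself completely, so the minimum distance is 0.

0 ≤ RW ≤ 659.12 km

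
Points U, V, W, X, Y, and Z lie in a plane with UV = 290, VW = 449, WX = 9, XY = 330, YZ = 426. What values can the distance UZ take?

0 ≤ UZ ≤ 1504

The maximum is all hops collinear in one direction: 290 + 449 + 9 + 330 + 426 = 1504.
The longest hop is 449; the others sum to 1055. Since 449 ≤ 1055, the path can fold back on itself completely, so the minimum distance is 0.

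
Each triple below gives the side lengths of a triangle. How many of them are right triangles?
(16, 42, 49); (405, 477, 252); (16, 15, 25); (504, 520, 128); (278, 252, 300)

2

(16,42,49): 16²+42² = 2020 < 2401 = 49² → obtuse
(405,477,252): 252²+405² = 227529 = 477² → right
(16,15,25): 15²+16² = 481 < 625 = 25² → obtuse
(504,520,128): 128²+504² = 270400 = 520² → right
(278,252,300): 252²+278² = 140788 > 90000 = 300² → acute
2 of the 5 are right.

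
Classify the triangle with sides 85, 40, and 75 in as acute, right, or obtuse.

Compare the square of the longest side to the sum of squares of the other two: 40² + 75² = 7225 = 85².

right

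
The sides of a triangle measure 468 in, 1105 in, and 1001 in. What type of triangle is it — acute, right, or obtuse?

right

Compare the square of the longest side to the sum of squares of the other two: 468² + 1001² = 1221025 = 1105².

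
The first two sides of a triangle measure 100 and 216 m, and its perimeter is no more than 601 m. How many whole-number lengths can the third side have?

Triangle inequality: 116 < x < 316. Perimeter ≤ 601 gives x ≤ 601 − 100 − 216 = 285.
So 116 < x ≤ 285; integers 117 through 285: 169 values.

169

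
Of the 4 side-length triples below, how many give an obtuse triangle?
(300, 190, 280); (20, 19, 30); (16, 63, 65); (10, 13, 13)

1

(300,190,280): 190²+280² = 114500 > 90000 = 300² → acute
(20,19,30): 19²+20² = 761 < 900 = 30² → obtuse
(16,63,65): 16²+63² = 4225 = 65² → right
(10,13,13): 10²+13² = 269 > 169 = 13² → acute
1 of the 4 is obtuse.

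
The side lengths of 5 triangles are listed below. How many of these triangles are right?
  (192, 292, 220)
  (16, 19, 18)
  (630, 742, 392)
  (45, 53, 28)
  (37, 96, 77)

(192,292,220): 192²+220² = 85264 = 292² → right
(16,19,18): 16²+18² = 580 > 361 = 19² → acute
(630,742,392): 392²+630² = 550564 = 742² → right
(45,53,28): 28²+45² = 2809 = 53² → right
(37,96,77): 37²+77² = 7298 < 9216 = 96² → obtuse
3 of the 5 are right.

3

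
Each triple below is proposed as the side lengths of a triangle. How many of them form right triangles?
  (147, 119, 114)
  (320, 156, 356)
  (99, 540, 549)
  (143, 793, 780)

3

(147,119,114): 114²+119² = 27157 > 21609 = 147² → acute
(320,156,356): 156²+320² = 126736 = 356² → right
(99,540,549): 99²+540² = 301401 = 549² → right
(143,793,780): 143²+780² = 628849 = 793² → right
3 of the 4 are right.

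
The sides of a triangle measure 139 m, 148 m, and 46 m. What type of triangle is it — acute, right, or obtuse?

obtuse

Compare the square of the longest side to the sum of squares of the other two: 46² + 139² = 21437 < 21904 = 148².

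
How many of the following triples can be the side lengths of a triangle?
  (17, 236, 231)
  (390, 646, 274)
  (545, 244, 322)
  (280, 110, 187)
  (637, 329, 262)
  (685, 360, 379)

5

(17,231,236): 17+231 > 236 → valid
(274,390,646): 274+390 > 646 → valid
(244,322,545): 244+322 > 545 → valid
(110,187,280): 110+187 > 280 → valid
(262,329,637): 262+329 ≤ 637 → not valid
(360,379,685): 360+379 > 685 → valid
5 of the 6 triples form a triangle.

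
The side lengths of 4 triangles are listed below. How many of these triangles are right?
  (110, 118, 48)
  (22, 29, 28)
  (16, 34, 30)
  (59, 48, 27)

(110,118,48): 48²+110² = 14404 > 13924 = 118² → acute
(22,29,28): 22²+28² = 1268 > 841 = 29² → acute
(16,34,30): 16²+30² = 1156 = 34² → right
(59,48,27): 27²+48² = 3033 < 3481 = 59² → obtuse
1 of the 4 is right.

1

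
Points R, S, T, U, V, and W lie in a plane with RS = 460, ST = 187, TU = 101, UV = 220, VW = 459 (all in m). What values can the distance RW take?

0 ≤ RW ≤ 1427 m

The maximum is all hops collinear in one direction: 460 + 187 + 101 + 220 + 459 = 1427.
The longest hop is 460; the others sum to 967. Since 460 ≤ 967, the path can fold back on itself completely, so the minimum distance is 0.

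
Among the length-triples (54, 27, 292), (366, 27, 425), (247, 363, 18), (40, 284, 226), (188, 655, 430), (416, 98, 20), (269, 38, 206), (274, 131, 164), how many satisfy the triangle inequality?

(27,54,292): 27+54 ≤ 292 → not valid
(27,366,425): 27+366 ≤ 425 → not valid
(18,247,363): 18+247 ≤ 363 → not valid
(40,226,284): 40+226 ≤ 284 → not valid
(188,430,655): 188+430 ≤ 655 → not valid
(20,98,416): 20+98 ≤ 416 → not valid
(38,206,269): 38+206 ≤ 269 → not valid
(131,164,274): 131+164 > 274 → valid
1 of the 8 triples forms a triangle.

1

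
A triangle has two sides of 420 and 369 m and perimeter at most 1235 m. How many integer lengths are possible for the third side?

395

Triangle inequality: 51 < x < 789. Perimeter ≤ 1235 gives x ≤ 1235 − 420 − 369 = 446.
So 51 < x ≤ 446; integers 52 through 446: 395 values.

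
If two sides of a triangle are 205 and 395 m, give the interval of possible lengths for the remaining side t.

190 < t < 600 (m)

By the triangle inequality, t must be less than 205 + 395 = 600 and greater than |205 − 395| = 190.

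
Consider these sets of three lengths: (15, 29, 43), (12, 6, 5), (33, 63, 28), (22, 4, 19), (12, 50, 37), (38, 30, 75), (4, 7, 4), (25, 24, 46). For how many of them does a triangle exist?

(15,29,43): 15+29 > 43 → valid
(5,6,12): 5+6 ≤ 12 → not valid
(28,33,63): 28+33 ≤ 63 → not valid
(4,19,22): 4+19 > 22 → valid
(12,37,50): 12+37 ≤ 50 → not valid
(30,38,75): 30+38 ≤ 75 → not valid
(4,4,7): 4+4 > 7 → valid
(24,25,46): 24+25 > 46 → valid
4 of the 8 triples form a triangle.

4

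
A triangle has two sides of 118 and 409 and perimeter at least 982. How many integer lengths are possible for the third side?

Triangle inequality: 291 < x < 527. Perimeter ≥ 982 gives x ≥ 982 − 118 − 409 = 455.
So 455 ≤ x < 527; integers 455 through 526: 72 values.

72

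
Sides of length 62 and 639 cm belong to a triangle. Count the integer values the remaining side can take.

123

The third side lies in the open interval (577, 701).
Integers from 578 to 700 inclusive: 700 − 578 + 1 = 123.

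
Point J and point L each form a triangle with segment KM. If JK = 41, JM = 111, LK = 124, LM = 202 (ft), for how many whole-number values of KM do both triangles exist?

From triangle JKM: 70 < KM < 152.
From triangle LKM: 78 < KM < 326.
Intersection: 78 < KM < 152, so integers 79 through 151: 73 values.

73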